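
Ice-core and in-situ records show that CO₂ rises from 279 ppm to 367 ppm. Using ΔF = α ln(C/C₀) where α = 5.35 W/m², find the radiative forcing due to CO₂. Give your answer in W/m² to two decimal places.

CO₂ absorption bands are partially saturated, so forcing scales with the logarithm of the concentration ratio.
CO₂: 5.35 × ln(367/279) = 5.35 × ln(1.31541) = 5.35 × 0.27415 = 1.4667 W/m².

ΔF = 1.47 W/m²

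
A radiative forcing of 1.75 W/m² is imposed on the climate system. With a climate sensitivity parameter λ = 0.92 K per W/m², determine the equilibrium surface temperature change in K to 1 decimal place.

ΔT = 1.6 K

ΔT = λ ΔF = 0.92 × 1.75 = 1.6100 K.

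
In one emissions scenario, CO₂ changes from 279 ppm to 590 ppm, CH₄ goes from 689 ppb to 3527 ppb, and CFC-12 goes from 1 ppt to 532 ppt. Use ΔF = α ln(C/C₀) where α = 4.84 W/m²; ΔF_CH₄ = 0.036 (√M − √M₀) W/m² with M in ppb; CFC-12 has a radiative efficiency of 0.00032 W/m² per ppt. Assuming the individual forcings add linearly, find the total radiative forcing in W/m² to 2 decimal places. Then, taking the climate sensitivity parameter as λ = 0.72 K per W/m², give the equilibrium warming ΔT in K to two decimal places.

CO₂: 4.84 × ln(590/279) = 4.84 × ln(2.11470) = 4.84 × 0.74891 = 3.6247 W/m².
CH₄: 0.036 × (√3527 − √689) = 0.036 × (59.3886 − 26.2488) = 0.036 × 33.1398 = 1.1930 W/m².
CFC-12: ΔF = 0.00032 × (532 − 1) = 0.00032 × 531 = 0.1699 W/m².
Total ΔF = 3.6247 + 1.1930 + 0.1699 = 4.9876 W/m².
ΔT = λ ΔF = 0.72 × 4.99 = 3.5928 K.

ΔF = 4.99 W/m²; ΔT = 3.59 K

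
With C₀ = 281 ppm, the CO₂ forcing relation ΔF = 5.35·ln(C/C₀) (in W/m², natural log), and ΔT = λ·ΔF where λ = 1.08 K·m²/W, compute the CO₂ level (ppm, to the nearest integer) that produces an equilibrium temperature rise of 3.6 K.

C ≈ 524 ppm

Required forcing: ΔF = ΔT/λ = 3.6/1.08 = 3.3333 W/m².
Then ln(C/281) = ΔF/5.35 = 3.3333/5.35 = 0.62305.
So C = 281 × e^0.62305 = 281 × 1.86461 = 523.96 ppm.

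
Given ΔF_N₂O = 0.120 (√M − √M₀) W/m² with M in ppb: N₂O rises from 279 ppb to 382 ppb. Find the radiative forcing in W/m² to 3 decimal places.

ΔF = 0.341 W/m²

N₂O: 0.120 × (√382 − √279) = 0.120 × (19.5448 − 16.7033) = 0.120 × 2.8415 = 0.3410 W/m².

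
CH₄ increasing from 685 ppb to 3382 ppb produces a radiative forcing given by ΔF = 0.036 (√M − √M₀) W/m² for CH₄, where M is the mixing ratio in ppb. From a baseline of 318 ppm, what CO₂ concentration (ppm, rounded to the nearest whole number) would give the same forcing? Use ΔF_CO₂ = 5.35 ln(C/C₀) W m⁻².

CH₄ forcing: 0.036 × (√3382 − √685) = 0.036 × (58.1550 − 26.1725) = 0.036 × 31.9825 = 1.15137 W/m².
Set 5.35 ln(C/318) = 1.15137: ln(C/318) = 1.15137/5.35 = 0.21521, so C = 318 × e^0.21521 = 318 × 1.24012 = 394.36 ppm.

C ≈ 394 ppm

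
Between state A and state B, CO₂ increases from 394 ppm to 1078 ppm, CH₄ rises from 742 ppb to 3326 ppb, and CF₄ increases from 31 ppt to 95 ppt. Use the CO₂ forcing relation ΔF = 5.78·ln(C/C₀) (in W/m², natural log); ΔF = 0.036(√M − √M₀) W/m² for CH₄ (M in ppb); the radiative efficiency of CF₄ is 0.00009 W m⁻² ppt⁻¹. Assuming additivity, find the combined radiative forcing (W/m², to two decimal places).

CO₂: 5.78 × ln(1078/394) = 5.78 × ln(2.73604) = 5.78 × 1.00651 = 5.8176 W/m².
CH₄: 0.036 × (√3326 − √742) = 0.036 × (57.6715 − 27.2397) = 0.036 × 30.4318 = 1.0955 W/m².
CF₄: ΔF = 0.00009 × (95 − 31) = 0.00009 × 64 = 0.0058 W/m².
Total ΔF = 5.8176 + 1.0955 + 0.0058 = 6.9189 W/m².

ΔF = 6.92 W/m²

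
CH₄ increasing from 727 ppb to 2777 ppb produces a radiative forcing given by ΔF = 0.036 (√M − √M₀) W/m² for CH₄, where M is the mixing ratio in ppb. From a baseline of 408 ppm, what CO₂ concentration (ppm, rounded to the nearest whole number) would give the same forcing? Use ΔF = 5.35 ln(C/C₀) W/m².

C ≈ 485 ppm

CH₄ forcing: 0.036 × (√2777 − √727) = 0.036 × (52.6972 − 26.9629) = 0.036 × 25.7343 = 0.92643 W/m².
Set 5.35 ln(C/408) = 0.92643: ln(C/408) = 0.92643/5.35 = 0.17316, so C = 408 × e^0.17316 = 408 × 1.18906 = 485.14 ppm.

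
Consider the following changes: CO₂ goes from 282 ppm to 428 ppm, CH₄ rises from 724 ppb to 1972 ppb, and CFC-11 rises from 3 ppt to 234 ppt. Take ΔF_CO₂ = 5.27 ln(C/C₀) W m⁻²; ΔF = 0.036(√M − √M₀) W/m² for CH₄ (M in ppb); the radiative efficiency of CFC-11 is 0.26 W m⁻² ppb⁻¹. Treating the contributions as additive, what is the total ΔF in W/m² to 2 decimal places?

ΔF = 2.89 W/m²

CO₂: 5.27 × ln(428/282) = 5.27 × ln(1.51773) = 5.27 × 0.41722 = 2.1987 W/m².
CH₄: 0.036 × (√1972 − √724) = 0.036 × (44.4072 − 26.9072) = 0.036 × 17.5000 = 0.6300 W/m².
CFC-11: Δ = 234 − 3 = 231 ppt = 0.231 ppb; ΔF = 0.26 × 0.231 = 0.0601 W/m².
Total ΔF = 2.1987 + 0.6300 + 0.0601 = 2.8888 W/m².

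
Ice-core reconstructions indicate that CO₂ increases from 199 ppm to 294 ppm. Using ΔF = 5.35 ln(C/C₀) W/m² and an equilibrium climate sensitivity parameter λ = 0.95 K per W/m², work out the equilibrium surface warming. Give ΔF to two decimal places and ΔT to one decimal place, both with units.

CO₂: 5.35 × ln(294/199) = 5.35 × ln(1.47739) = 5.35 × 0.39028 = 2.0880 W/m².
ΔT = λ ΔF = 0.95 × 2.09 = 1.9855 K.

ΔF = 2.09 W/m²; ΔT = 2.0 K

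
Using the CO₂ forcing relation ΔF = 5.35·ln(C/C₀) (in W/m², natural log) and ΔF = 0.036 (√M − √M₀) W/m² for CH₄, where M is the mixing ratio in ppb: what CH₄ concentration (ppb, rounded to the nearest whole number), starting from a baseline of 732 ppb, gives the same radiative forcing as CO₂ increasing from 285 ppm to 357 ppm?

CO₂ forcing: 5.35 × ln(357/285) = 5.35 × 0.225247 = 1.20507 W/m².
Set 0.036(√M − √732) = 1.20507: √M = 1.20507/0.036 + √732 = 33.4742 + 27.0555 = 60.5297.
M = (60.5297)² = 3663.84 ppb.

M ≈ 3664 ppb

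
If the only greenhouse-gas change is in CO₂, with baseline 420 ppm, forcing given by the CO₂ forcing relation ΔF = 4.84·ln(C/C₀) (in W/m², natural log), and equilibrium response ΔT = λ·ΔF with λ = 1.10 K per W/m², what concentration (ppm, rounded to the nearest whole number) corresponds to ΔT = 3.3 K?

Required forcing: ΔF = ΔT/λ = 3.3/1.10 = 3.0000 W/m².
Then ln(C/420) = ΔF/4.84 = 3.0000/4.84 = 0.61983.
So C = 420 × e^0.61983 = 420 × 1.85861 = 780.62 ppm.

C ≈ 781 ppm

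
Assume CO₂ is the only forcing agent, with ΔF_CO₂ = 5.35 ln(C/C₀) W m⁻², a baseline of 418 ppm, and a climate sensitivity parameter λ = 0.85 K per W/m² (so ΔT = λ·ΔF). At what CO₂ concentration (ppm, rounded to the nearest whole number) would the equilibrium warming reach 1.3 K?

C ≈ 556 ppm

Required forcing: ΔF = ΔT/λ = 1.3/0.85 = 1.5294 W/m².
Then ln(C/418) = ΔF/5.35 = 1.5294/5.35 = 0.28587.
So C = 418 × e^0.28587 = 418 × 1.33092 = 556.32 ppm.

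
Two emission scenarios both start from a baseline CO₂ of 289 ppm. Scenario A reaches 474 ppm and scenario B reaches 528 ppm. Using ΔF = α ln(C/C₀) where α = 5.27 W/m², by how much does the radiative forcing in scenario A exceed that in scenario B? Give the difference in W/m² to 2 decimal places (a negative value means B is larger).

ΔF_A − ΔF_B = -0.57 W/m²

ΔF_A = 5.27 ln(474/289) = 5.27 × 0.49478 = 2.6075 W/m².
ΔF_B = 5.27 ln(528/289) = 5.27 × 0.60267 = 3.1761 W/m².
Difference: 2.6075 − 3.1761 = -0.5686 W/m².
(Equivalently, ΔF_A − ΔF_B = 5.27 ln(474/528) = 5.27 × -0.10789 = -0.5686 W/m².)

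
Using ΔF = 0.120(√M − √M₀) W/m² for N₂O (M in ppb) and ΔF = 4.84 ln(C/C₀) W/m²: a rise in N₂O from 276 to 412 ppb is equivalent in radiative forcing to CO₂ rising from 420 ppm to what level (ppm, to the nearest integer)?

C ≈ 460 ppm

N₂O forcing: 0.120 × (√412 − √276) = 0.120 × (20.2978 − 16.6132) = 0.120 × 3.6846 = 0.44215 W/m².
Set 4.84 ln(C/420) = 0.44215: ln(C/420) = 0.44215/4.84 = 0.09135, so C = 420 × e^0.09135 = 420 × 1.09565 = 460.17 ppm.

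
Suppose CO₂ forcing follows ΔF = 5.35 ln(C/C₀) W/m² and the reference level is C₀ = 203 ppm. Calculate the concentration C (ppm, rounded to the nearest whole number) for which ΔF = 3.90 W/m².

C ≈ 421 ppm

Set 5.35 ln(C/203) = 3.90, so ln(C/203) = 3.90/5.35 = 0.72897.
Then C/203 = e^0.72897 = 2.07294, giving C = 203 × 2.07294 = 420.81 ppm.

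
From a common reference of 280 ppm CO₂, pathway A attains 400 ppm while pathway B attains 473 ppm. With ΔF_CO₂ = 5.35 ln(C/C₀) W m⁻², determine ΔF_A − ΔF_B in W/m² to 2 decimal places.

ΔF_A = 5.35 ln(400/280) = 5.35 × 0.35667 = 1.9082 W/m².
ΔF_B = 5.35 ln(473/280) = 5.35 × 0.52431 = 2.8051 W/m².
Difference: 1.9082 − 2.8051 = -0.8969 W/m².

ΔF_A − ΔF_B = -0.90 W/m²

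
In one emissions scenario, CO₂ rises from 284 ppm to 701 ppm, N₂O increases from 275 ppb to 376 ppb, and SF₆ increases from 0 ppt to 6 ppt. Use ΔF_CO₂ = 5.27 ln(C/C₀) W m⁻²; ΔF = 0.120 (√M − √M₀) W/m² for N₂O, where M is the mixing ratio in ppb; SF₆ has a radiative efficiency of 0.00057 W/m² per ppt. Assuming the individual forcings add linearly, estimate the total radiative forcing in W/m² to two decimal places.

ΔF = 5.10 W/m²

CO₂: 5.27 × ln(701/284) = 5.27 × ln(2.46831) = 5.27 × 0.90353 = 4.7616 W/m².
N₂O: 0.120 × (√376 − √275) = 0.120 × (19.3907 − 16.5831) = 0.120 × 2.8076 = 0.3369 W/m².
SF₆: ΔF = 0.00057 × (6 − 0) = 0.00057 × 6 = 0.0034 W/m².
Total ΔF = 4.7616 + 0.3369 + 0.0034 = 5.1019 W/m².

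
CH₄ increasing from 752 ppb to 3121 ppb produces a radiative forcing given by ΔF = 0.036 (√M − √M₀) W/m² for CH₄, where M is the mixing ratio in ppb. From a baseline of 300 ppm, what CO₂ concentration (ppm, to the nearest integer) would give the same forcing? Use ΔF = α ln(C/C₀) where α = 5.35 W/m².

CH₄ forcing: 0.036 × (√3121 − √752) = 0.036 × (55.8659 − 27.4226) = 0.036 × 28.4433 = 1.02396 W/m².
Set 5.35 ln(C/300) = 1.02396: ln(C/300) = 1.02396/5.35 = 0.19139, so C = 300 × e^0.19139 = 300 × 1.21093 = 363.28 ppm.

C ≈ 363 ppm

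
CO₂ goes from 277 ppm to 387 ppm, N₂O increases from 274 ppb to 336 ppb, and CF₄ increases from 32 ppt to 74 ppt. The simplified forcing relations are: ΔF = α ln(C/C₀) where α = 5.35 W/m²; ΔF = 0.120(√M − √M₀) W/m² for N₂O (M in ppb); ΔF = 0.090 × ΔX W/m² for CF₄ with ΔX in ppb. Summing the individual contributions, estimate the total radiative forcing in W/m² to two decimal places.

CO₂: 5.35 × ln(387/277) = 5.35 × ln(1.39711) = 5.35 × 0.33441 = 1.7891 W/m².
N₂O: 0.120 × (√336 − √274) = 0.120 × (18.3303 − 16.5529) = 0.120 × 1.7774 = 0.2133 W/m².
CF₄: Δ = 74 − 32 = 42 ppt = 0.042 ppb; ΔF = 0.090 × 0.042 = 0.0038 W/m².
Total ΔF = 1.7891 + 0.2133 + 0.0038 = 2.0062 W/m².

ΔF = 2.01 W/m²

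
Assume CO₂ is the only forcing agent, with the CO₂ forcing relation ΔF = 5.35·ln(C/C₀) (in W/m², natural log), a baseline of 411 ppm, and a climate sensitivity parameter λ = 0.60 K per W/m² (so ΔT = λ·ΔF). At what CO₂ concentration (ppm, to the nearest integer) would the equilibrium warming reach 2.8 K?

C ≈ 983 ppm

Required forcing: ΔF = ΔT/λ = 2.8/0.60 = 4.6667 W/m².
Then ln(C/411) = ΔF/5.35 = 4.6667/5.35 = 0.87228.
So C = 411 × e^0.87228 = 411 × 2.39236 = 983.26 ppm.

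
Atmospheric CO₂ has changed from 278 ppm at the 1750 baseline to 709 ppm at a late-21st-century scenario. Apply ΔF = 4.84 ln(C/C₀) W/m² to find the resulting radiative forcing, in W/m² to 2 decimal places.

ΔF = 4.53 W/m²

CO₂ absorption bands are partially saturated, so forcing scales with the logarithm of the concentration ratio.
CO₂: 4.84 × ln(709/278) = 4.84 × ln(2.55036) = 4.84 × 0.93623 = 4.5314 W/m².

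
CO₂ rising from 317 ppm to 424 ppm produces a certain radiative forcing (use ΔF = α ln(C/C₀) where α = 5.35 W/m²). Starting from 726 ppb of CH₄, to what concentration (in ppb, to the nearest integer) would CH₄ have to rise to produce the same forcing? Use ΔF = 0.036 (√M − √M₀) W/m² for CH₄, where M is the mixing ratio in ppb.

CO₂ forcing: 5.35 × ln(424/317) = 5.35 × 0.290832 = 1.55595 W/m².
Set 0.036(√M − √726) = 1.55595: √M = 1.55595/0.036 + √726 = 43.2208 + 26.9444 = 70.1652.
M = (70.1652)² = 4923.16 ppb.

M ≈ 4923 ppb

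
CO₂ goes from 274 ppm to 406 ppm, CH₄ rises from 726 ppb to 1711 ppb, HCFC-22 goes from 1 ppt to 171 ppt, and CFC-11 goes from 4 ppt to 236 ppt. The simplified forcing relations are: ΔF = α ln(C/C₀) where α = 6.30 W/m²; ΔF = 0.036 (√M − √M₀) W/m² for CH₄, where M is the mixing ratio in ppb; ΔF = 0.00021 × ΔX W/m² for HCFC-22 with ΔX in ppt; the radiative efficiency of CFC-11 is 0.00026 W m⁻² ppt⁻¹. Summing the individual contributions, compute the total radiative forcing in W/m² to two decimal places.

CO₂: 6.30 × ln(406/274) = 6.30 × ln(1.48175) = 6.30 × 0.39322 = 2.4773 W/m².
CH₄: 0.036 × (√1711 − √726) = 0.036 × (41.3642 − 26.9444) = 0.036 × 14.4198 = 0.5191 W/m².
HCFC-22: ΔF = 0.00021 × (171 − 1) = 0.00021 × 170 = 0.0357 W/m².
CFC-11: ΔF = 0.00026 × (236 − 4) = 0.00026 × 232 = 0.0603 W/m².
Total ΔF = 2.4773 + 0.5191 + 0.0357 + 0.0603 = 3.0924 W/m².

ΔF = 3.09 W/m²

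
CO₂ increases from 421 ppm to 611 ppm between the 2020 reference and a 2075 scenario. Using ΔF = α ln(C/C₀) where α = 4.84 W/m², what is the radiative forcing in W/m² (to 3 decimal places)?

ΔF = 1.803 W/m²

CO₂: 4.84 × ln(611/421) = 4.84 × ln(1.45131) = 4.84 × 0.37247 = 1.8028 W/m².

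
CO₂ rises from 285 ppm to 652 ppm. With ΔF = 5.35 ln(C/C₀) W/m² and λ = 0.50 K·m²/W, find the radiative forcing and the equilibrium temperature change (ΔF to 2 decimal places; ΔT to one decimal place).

CO₂: 5.35 × ln(652/285) = 5.35 × ln(2.28772) = 5.35 × 0.82756 = 4.4274 W/m².
ΔT = λ ΔF = 0.50 × 4.43 = 2.2150 K.

ΔF = 4.43 W/m²; ΔT = 2.2 K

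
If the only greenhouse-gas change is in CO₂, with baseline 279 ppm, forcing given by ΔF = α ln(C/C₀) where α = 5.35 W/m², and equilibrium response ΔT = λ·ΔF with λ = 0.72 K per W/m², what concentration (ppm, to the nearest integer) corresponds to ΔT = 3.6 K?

Required forcing: ΔF = ΔT/λ = 3.6/0.72 = 5.0000 W/m².
Then ln(C/279) = ΔF/5.35 = 5.0000/5.35 = 0.93458.
So C = 279 × e^0.93458 = 279 × 2.54614 = 710.37 ppm.

C ≈ 710 ppm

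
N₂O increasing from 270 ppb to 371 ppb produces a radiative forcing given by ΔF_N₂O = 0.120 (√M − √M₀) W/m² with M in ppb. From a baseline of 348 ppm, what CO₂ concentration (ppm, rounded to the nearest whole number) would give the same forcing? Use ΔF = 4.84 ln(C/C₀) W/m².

C ≈ 373 ppm

N₂O forcing: 0.120 × (√371 − √270) = 0.120 × (19.2614 − 16.4317) = 0.120 × 2.8297 = 0.33956 W/m².
Set 4.84 ln(C/348) = 0.33956: ln(C/348) = 0.33956/4.84 = 0.07016, so C = 348 × e^0.07016 = 348 × 1.07268 = 373.29 ppm.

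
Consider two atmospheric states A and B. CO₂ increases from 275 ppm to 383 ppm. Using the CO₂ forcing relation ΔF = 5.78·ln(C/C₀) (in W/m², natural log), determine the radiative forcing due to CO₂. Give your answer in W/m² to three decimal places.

CO₂: 5.78 × ln(383/275) = 5.78 × ln(1.39273) = 5.78 × 0.33127 = 1.9147 W/m².

ΔF = 1.915 W/m²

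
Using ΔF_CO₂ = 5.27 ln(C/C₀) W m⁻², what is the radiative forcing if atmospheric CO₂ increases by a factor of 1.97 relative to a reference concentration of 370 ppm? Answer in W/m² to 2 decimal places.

ΔF = 3.57 W/m²

Because the forcing depends only on the ratio C/C₀, the initial concentration does not enter.
ΔF = 5.27 × ln(1.97) = 5.27 × 0.67803 = 3.5732 W/m².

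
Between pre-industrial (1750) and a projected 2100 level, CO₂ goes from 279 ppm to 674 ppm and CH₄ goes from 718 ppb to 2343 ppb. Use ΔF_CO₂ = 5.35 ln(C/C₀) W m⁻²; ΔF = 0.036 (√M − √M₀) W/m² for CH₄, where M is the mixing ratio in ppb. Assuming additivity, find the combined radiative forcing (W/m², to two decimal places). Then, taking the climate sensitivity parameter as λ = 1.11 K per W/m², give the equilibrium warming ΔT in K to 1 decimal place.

ΔF = 5.50 W/m²; ΔT = 6.1 K

CO₂: 5.35 × ln(674/279) = 5.35 × ln(2.41577) = 5.35 × 0.88202 = 4.7188 W/m².
CH₄: 0.036 × (√2343 − √718) = 0.036 × (48.4045 − 26.7955) = 0.036 × 21.6090 = 0.7779 W/m².
Total ΔF = 4.7188 + 0.7779 = 5.4967 W/m².
ΔT = λ ΔF = 1.11 × 5.50 = 6.1050 K.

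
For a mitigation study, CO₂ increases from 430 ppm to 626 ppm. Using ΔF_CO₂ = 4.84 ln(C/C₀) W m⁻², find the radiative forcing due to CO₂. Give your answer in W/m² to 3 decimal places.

CO₂ absorption bands are partially saturated, so forcing scales with the logarithm of the concentration ratio.
CO₂: 4.84 × ln(626/430) = 4.84 × ln(1.45581) = 4.84 × 0.37556 = 1.8177 W/m².

ΔF = 1.818 W/m²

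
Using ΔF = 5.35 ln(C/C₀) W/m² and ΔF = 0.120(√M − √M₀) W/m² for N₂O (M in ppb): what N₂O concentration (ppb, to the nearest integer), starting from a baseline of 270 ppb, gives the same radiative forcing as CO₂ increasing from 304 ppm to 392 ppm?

M ≈ 771 ppb

CO₂ forcing: 5.35 × ln(392/304) = 5.35 × 0.254234 = 1.36015 W/m².
Set 0.120(√M − √270) = 1.36015: √M = 1.36015/0.120 + √270 = 11.3346 + 16.4317 = 27.7663.
M = (27.7663)² = 770.97 ppb.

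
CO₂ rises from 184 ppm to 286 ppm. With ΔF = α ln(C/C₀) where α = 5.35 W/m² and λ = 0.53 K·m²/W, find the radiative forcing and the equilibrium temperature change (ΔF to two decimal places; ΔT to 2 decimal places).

ΔF = 2.36 W/m²; ΔT = 1.25 K

CO₂: 5.35 × ln(286/184) = 5.35 × ln(1.55435) = 5.35 × 0.44106 = 2.3597 W/m².
ΔT = λ ΔF = 0.53 × 2.36 = 1.2508 K.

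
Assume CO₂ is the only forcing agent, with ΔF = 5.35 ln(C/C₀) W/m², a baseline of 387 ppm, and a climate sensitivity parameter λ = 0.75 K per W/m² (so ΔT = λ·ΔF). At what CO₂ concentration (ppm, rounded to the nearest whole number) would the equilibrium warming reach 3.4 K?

C ≈ 903 ppm

Required forcing: ΔF = ΔT/λ = 3.4/0.75 = 4.5333 W/m².
Then ln(C/387) = ΔF/5.35 = 4.5333/5.35 = 0.84735.
So C = 387 × e^0.84735 = 387 × 2.33345 = 903.05 ppm.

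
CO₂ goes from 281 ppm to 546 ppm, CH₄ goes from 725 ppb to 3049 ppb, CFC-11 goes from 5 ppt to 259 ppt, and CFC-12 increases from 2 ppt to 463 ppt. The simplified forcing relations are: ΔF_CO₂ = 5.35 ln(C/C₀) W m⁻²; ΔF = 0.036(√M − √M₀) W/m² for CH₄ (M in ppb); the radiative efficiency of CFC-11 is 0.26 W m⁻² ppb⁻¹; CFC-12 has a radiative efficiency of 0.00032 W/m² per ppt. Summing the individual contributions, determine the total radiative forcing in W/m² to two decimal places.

CO₂: 5.35 × ln(546/281) = 5.35 × ln(1.94306) = 5.35 × 0.66426 = 3.5538 W/m².
CH₄: 0.036 × (√3049 − √725) = 0.036 × (55.2178 − 26.9258) = 0.036 × 28.2920 = 1.0185 W/m².
CFC-11: Δ = 259 − 5 = 254 ppt = 0.254 ppb; ΔF = 0.26 × 0.254 = 0.0660 W/m².
CFC-12: ΔF = 0.00032 × (463 − 2) = 0.00032 × 461 = 0.1475 W/m².
Total ΔF = 3.5538 + 1.0185 + 0.0660 + 0.1475 = 4.7858 W/m².

ΔF = 4.79 W/m²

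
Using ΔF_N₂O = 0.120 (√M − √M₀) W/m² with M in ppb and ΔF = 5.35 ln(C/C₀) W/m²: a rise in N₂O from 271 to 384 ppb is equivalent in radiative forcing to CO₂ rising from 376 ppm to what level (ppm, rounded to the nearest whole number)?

C ≈ 403 ppm

N₂O forcing: 0.120 × (√384 − √271) = 0.120 × (19.5959 − 16.4621) = 0.120 × 3.1338 = 0.37606 W/m².
Set 5.35 ln(C/376) = 0.37606: ln(C/376) = 0.37606/5.35 = 0.07029, so C = 376 × e^0.07029 = 376 × 1.07282 = 403.38 ppm.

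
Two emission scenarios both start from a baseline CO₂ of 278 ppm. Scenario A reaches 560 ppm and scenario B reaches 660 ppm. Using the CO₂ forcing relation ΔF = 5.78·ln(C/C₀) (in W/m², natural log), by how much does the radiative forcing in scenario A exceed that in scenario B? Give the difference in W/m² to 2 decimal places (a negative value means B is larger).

ΔF_A − ΔF_B = -0.95 W/m²

ΔF_A = 5.78 ln(560/278) = 5.78 × 0.70032 = 4.0478 W/m².
ΔF_B = 5.78 ln(660/278) = 5.78 × 0.86462 = 4.9975 W/m².
Difference: 4.0478 − 4.9975 = -0.9497 W/m².
(Equivalently, ΔF_A − ΔF_B = 5.78 ln(560/660) = 5.78 × -0.16430 = -0.9497 W/m².)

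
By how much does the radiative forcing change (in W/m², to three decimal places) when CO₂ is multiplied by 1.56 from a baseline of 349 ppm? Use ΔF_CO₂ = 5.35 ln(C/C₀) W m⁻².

ΔF = 2.379 W/m²

ΔF = 5.35 × ln(1.56) = 5.35 × 0.44469 = 2.3791 W/m².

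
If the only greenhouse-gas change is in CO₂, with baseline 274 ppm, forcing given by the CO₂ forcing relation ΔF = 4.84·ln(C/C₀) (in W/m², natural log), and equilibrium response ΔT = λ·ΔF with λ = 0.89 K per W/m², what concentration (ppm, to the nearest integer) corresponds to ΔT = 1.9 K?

C ≈ 426 ppm

Required forcing: ΔF = ΔT/λ = 1.9/0.89 = 2.1348 W/m².
Then ln(C/274) = ΔF/4.84 = 2.1348/4.84 = 0.44107.
So C = 274 × e^0.44107 = 274 × 1.55437 = 425.90 ppm.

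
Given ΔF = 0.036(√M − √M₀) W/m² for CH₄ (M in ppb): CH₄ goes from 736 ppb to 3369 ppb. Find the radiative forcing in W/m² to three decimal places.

ΔF = 1.113 W/m²

CH₄: 0.036 × (√3369 − √736) = 0.036 × (58.0431 − 27.1293) = 0.036 × 30.9138 = 1.1129 W/m².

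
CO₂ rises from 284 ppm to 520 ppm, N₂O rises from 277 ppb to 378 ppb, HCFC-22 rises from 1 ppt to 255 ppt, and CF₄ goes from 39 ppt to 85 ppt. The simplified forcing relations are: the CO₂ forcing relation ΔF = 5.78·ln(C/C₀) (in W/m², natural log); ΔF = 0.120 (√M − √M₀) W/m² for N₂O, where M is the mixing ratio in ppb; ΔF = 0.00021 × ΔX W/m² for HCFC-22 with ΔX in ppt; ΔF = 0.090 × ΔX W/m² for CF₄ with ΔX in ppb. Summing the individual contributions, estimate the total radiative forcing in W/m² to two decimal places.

CO₂: 5.78 × ln(520/284) = 5.78 × ln(1.83099) = 5.78 × 0.60486 = 3.4961 W/m².
N₂O: 0.120 × (√378 − √277) = 0.120 × (19.4422 − 16.6433) = 0.120 × 2.7989 = 0.3359 W/m².
HCFC-22: ΔF = 0.00021 × (255 − 1) = 0.00021 × 254 = 0.0533 W/m².
CF₄: Δ = 85 − 39 = 46 ppt = 0.046 ppb; ΔF = 0.090 × 0.046 = 0.0041 W/m².
Total ΔF = 3.4961 + 0.3359 + 0.0533 + 0.0041 = 3.8894 W/m².

ΔF = 3.89 W/m²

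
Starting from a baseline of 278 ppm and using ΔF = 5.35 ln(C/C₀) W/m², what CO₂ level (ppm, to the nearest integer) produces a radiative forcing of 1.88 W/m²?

C ≈ 395 ppm

Set 5.35 ln(C/278) = 1.88, so ln(C/278) = 1.88/5.35 = 0.35140.
Then C/278 = e^0.35140 = 1.42106, giving C = 278 × 1.42106 = 395.05 ppm.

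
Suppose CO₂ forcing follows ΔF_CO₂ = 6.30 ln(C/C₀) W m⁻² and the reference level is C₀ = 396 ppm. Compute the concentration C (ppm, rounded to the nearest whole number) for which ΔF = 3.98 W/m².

Set 6.30 ln(C/396) = 3.98, so ln(C/396) = 3.98/6.30 = 0.63175.
Then C/396 = e^0.63175 = 1.88090, giving C = 396 × 1.88090 = 744.84 ppm.

C ≈ 745 ppm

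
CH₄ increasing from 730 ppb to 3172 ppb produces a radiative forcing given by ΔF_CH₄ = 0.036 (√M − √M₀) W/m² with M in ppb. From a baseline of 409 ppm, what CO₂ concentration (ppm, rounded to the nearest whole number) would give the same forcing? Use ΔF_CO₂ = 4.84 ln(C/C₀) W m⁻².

C ≈ 509 ppm

CH₄ forcing: 0.036 × (√3172 − √730) = 0.036 × (56.3205 − 27.0185) = 0.036 × 29.3020 = 1.05487 W/m².
Set 4.84 ln(C/409) = 1.05487: ln(C/409) = 1.05487/4.84 = 0.21795, so C = 409 × e^0.21795 = 409 × 1.24352 = 508.60 ppm.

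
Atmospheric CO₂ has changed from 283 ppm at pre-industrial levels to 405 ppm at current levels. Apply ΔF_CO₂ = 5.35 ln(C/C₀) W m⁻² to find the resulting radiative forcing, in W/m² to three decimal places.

ΔF = 1.918 W/m²

CO₂ absorption bands are partially saturated, so forcing scales with the logarithm of the concentration ratio.
CO₂: 5.35 × ln(405/283) = 5.35 × ln(1.43110) = 5.35 × 0.35844 = 1.9177 W/m².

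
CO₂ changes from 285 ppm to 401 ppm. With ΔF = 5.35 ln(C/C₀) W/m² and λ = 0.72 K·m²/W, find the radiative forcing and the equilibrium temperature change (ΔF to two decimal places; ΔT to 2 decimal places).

CO₂: 5.35 × ln(401/285) = 5.35 × ln(1.40702) = 5.35 × 0.34147 = 1.8269 W/m².
ΔT = λ ΔF = 0.72 × 1.83 = 1.3176 K.

ΔF = 1.83 W/m²; ΔT = 1.32 K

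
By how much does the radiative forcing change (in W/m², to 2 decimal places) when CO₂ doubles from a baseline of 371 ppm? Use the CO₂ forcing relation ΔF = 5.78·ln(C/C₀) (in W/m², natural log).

Because the forcing depends only on the ratio C/C₀, the initial concentration does not enter.
ΔF = 5.78 × ln(2) = 5.78 × 0.69315 = 4.0064 W/m².

ΔF = 4.01 W/m²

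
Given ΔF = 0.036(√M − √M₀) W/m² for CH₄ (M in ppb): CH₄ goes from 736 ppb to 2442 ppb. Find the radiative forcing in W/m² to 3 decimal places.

ΔF = 0.802 W/m²

CH₄: 0.036 × (√2442 − √736) = 0.036 × (49.4166 − 27.1293) = 0.036 × 22.2873 = 0.8023 W/m².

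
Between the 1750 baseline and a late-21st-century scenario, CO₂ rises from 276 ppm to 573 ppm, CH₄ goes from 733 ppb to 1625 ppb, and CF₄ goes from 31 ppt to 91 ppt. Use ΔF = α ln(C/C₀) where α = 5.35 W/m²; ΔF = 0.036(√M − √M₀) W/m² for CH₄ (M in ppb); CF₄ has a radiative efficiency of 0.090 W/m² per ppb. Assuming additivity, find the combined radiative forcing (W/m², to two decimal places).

ΔF = 4.39 W/m²

CO₂: 5.35 × ln(573/276) = 5.35 × ln(2.07609) = 5.35 × 0.73049 = 3.9081 W/m².
CH₄: 0.036 × (√1625 − √733) = 0.036 × (40.3113 − 27.0740) = 0.036 × 13.2373 = 0.4765 W/m².
CF₄: Δ = 91 − 31 = 60 ppt = 0.060 ppb; ΔF = 0.090 × 0.060 = 0.0054 W/m².
Total ΔF = 3.9081 + 0.4765 + 0.0054 = 4.3900 W/m².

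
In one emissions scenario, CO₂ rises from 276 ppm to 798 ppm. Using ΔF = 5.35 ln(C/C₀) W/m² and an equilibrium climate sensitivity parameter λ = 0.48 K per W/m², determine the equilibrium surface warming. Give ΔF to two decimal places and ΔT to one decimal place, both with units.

ΔF = 5.68 W/m²; ΔT = 2.7 K

CO₂: 5.35 × ln(798/276) = 5.35 × ln(2.89130) = 5.35 × 1.06171 = 5.6801 W/m².
ΔT = λ ΔF = 0.48 × 5.68 = 2.7264 K.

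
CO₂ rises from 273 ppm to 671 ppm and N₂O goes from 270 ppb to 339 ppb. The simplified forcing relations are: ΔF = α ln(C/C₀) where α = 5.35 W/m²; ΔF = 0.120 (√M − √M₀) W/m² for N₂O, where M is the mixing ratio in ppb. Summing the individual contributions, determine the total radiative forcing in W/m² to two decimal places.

CO₂: 5.35 × ln(671/273) = 5.35 × ln(2.45788) = 5.35 × 0.89930 = 4.8113 W/m².
N₂O: 0.120 × (√339 − √270) = 0.120 × (18.4120 − 16.4317) = 0.120 × 1.9803 = 0.2376 W/m².
Total ΔF = 4.8113 + 0.2376 = 5.0489 W/m².

ΔF = 5.05 W/m²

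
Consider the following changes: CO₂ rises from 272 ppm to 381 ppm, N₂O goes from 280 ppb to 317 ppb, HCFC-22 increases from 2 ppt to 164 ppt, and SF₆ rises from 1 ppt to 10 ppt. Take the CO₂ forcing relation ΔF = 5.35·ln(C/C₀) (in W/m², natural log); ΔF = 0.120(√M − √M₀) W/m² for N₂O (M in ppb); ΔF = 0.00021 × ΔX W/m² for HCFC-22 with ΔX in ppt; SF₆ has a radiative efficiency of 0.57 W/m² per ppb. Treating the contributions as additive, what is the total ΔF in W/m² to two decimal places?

ΔF = 1.97 W/m²

CO₂: 5.35 × ln(381/272) = 5.35 × ln(1.40074) = 5.35 × 0.33700 = 1.8030 W/m².
N₂O: 0.120 × (√317 − √280) = 0.120 × (17.8045 − 16.7332) = 0.120 × 1.0713 = 0.1286 W/m².
HCFC-22: ΔF = 0.00021 × (164 − 2) = 0.00021 × 162 = 0.0340 W/m².
SF₆: Δ = 10 − 1 = 9 ppt = 0.009 ppb; ΔF = 0.57 × 0.009 = 0.0051 W/m².
Total ΔF = 1.8030 + 0.1286 + 0.0340 + 0.0051 = 1.9707 W/m².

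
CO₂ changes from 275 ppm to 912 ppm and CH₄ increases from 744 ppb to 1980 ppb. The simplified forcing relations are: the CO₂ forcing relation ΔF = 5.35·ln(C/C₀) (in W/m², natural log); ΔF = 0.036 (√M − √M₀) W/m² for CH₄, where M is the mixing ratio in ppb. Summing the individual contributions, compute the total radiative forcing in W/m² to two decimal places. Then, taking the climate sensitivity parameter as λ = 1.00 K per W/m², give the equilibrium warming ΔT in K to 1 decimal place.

CO₂: 5.35 × ln(912/275) = 5.35 × ln(3.31636) = 5.35 × 1.19887 = 6.4140 W/m².
CH₄: 0.036 × (√1980 − √744) = 0.036 × (44.4972 − 27.2764) = 0.036 × 17.2208 = 0.6199 W/m².
Total ΔF = 6.4140 + 0.6199 = 7.0339 W/m².
ΔT = λ ΔF = 1.00 × 7.03 = 7.0300 K.

ΔF = 7.03 W/m²; ΔT = 7.0 K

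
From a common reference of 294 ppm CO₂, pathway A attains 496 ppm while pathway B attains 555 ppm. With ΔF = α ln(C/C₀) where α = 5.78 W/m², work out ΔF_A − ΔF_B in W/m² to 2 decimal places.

ΔF_A − ΔF_B = -0.65 W/m²

ΔF_A = 5.78 ln(496/294) = 5.78 × 0.52300 = 3.0229 W/m².
ΔF_B = 5.78 ln(555/294) = 5.78 × 0.63539 = 3.6726 W/m².
Difference: 3.0229 − 3.6726 = -0.6497 W/m².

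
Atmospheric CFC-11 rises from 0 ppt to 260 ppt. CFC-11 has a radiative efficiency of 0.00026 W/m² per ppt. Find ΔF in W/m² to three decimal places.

CFC-11: ΔF = 0.00026 × (260 − 0) = 0.00026 × 260 = 0.0676 W/m².

ΔF = 0.068 W/m²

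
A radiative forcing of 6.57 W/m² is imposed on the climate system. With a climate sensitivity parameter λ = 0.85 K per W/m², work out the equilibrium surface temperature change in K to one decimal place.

ΔT = 5.6 K

ΔT = λ ΔF = 0.85 × 6.57 = 5.5845 K.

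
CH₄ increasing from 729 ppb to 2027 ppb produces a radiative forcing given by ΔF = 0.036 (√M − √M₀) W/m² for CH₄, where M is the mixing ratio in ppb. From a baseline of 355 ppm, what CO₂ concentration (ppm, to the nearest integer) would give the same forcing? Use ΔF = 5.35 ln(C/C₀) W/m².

CH₄ forcing: 0.036 × (√2027 − √729) = 0.036 × (45.0222 − 27.0000) = 0.036 × 18.0222 = 0.64880 W/m².
Set 5.35 ln(C/355) = 0.64880: ln(C/355) = 0.64880/5.35 = 0.12127, so C = 355 × e^0.12127 = 355 × 1.12893 = 400.77 ppm.

C ≈ 401 ppm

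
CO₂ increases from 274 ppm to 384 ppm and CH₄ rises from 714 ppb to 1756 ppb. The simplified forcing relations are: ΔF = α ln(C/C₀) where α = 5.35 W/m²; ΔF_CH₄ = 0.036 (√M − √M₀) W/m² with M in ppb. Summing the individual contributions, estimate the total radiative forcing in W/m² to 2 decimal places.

ΔF = 2.35 W/m²

CO₂: 5.35 × ln(384/274) = 5.35 × ln(1.40146) = 5.35 × 0.33751 = 1.8057 W/m².
CH₄: 0.036 × (√1756 − √714) = 0.036 × (41.9047 − 26.7208) = 0.036 × 15.1839 = 0.5466 W/m².
Total ΔF = 1.8057 + 0.5466 = 2.3523 W/m².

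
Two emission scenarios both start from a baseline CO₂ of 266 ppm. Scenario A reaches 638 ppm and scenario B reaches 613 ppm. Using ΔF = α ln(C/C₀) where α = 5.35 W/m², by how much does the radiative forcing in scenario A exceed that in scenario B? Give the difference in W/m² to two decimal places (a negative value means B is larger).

ΔF_A − ΔF_B = 0.21 W/m²

ΔF_A = 5.35 ln(638/266) = 5.35 × 0.87484 = 4.6804 W/m².
ΔF_B = 5.35 ln(613/266) = 5.35 × 0.83487 = 4.4666 W/m².
Difference: 4.6804 − 4.4666 = 0.2138 W/m².
(Equivalently, ΔF_A − ΔF_B = 5.35 ln(638/613) = 5.35 × 0.03997 = 0.2138 W/m².)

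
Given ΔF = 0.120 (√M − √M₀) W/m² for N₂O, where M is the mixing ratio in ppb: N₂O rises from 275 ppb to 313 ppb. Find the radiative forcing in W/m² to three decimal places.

N₂O: 0.120 × (√313 − √275) = 0.120 × (17.6918 − 16.5831) = 0.120 × 1.1087 = 0.1330 W/m².

ΔF = 0.133 W/m²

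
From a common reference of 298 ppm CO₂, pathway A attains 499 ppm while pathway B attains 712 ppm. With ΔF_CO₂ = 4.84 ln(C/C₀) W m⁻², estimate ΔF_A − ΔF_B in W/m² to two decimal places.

ΔF_A = 4.84 ln(499/298) = 4.84 × 0.51551 = 2.4951 W/m².
ΔF_B = 4.84 ln(712/298) = 4.84 × 0.87098 = 4.2155 W/m².
Difference: 2.4951 − 4.2155 = -1.7204 W/m².

ΔF_A − ΔF_B = -1.72 W/m²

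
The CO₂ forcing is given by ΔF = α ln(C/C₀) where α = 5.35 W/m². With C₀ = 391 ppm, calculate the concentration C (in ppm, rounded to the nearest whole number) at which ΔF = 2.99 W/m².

C ≈ 684 ppm

Set 5.35 ln(C/391) = 2.99, so ln(C/391) = 2.99/5.35 = 0.55888.
Then C/391 = e^0.55888 = 1.74871, giving C = 391 × 1.74871 = 683.75 ppm.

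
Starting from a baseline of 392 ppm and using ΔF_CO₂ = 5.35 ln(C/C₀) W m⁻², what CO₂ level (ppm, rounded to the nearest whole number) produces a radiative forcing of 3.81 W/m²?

Set 5.35 ln(C/392) = 3.81, so ln(C/392) = 3.81/5.35 = 0.71215.
Then C/392 = e^0.71215 = 2.03837, giving C = 392 × 2.03837 = 799.04 ppm.

C ≈ 799 ppm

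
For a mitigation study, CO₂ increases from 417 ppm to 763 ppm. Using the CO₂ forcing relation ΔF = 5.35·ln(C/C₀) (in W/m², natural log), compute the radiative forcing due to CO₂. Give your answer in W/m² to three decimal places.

ΔF = 3.232 W/m²

CO₂: 5.35 × ln(763/417) = 5.35 × ln(1.82974) = 5.35 × 0.60417 = 3.2323 W/m².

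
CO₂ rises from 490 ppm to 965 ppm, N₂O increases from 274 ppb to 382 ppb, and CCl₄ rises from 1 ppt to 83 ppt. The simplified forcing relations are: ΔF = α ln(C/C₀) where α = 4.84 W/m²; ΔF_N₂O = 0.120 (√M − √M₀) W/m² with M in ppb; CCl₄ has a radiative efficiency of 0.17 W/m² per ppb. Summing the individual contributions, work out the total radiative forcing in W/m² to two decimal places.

ΔF = 3.65 W/m²

CO₂: 4.84 × ln(965/490) = 4.84 × ln(1.96939) = 4.84 × 0.67772 = 3.2802 W/m².
N₂O: 0.120 × (√382 − √274) = 0.120 × (19.5448 − 16.5529) = 0.120 × 2.9919 = 0.3590 W/m².
CCl₄: Δ = 83 − 1 = 82 ppt = 0.082 ppb; ΔF = 0.17 × 0.082 = 0.0139 W/m².
Total ΔF = 3.2802 + 0.3590 + 0.0139 = 3.6531 W/m².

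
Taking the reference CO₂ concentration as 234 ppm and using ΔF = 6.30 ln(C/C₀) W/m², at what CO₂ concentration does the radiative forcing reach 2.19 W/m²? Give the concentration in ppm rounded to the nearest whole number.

C ≈ 331 ppm

Set 6.30 ln(C/234) = 2.19, so ln(C/234) = 2.19/6.30 = 0.34762.
Then C/234 = e^0.34762 = 1.41569, giving C = 234 × 1.41569 = 331.27 ppm.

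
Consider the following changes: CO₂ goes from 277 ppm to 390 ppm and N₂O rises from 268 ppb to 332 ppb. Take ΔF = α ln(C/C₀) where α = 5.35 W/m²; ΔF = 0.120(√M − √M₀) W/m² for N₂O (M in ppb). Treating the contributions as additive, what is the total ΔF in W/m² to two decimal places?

ΔF = 2.05 W/m²

CO₂: 5.35 × ln(390/277) = 5.35 × ln(1.40794) = 5.35 × 0.34213 = 1.8304 W/m².
N₂O: 0.120 × (√332 − √268) = 0.120 × (18.2209 − 16.3707) = 0.120 × 1.8502 = 0.2220 W/m².
Total ΔF = 1.8304 + 0.2220 = 2.0524 W/m².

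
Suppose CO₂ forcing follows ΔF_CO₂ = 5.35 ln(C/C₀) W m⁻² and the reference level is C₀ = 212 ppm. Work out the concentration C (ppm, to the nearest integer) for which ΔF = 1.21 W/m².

C ≈ 266 ppm

Set 5.35 ln(C/212) = 1.21, so ln(C/212) = 1.21/5.35 = 0.22617.
Then C/212 = e^0.22617 = 1.25379, giving C = 212 × 1.25379 = 265.80 ppm.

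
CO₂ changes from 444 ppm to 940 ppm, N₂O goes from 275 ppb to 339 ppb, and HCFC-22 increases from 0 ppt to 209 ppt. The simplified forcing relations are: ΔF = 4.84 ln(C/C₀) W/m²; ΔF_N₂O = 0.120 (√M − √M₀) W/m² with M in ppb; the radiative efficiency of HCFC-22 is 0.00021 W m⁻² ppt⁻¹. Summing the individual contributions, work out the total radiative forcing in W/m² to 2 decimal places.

CO₂: 4.84 × ln(940/444) = 4.84 × ln(2.11712) = 4.84 × 0.75006 = 3.6303 W/m².
N₂O: 0.120 × (√339 − √275) = 0.120 × (18.4120 − 16.5831) = 0.120 × 1.8289 = 0.2195 W/m².
HCFC-22: ΔF = 0.00021 × (209 − 0) = 0.00021 × 209 = 0.0439 W/m².
Total ΔF = 3.6303 + 0.2195 + 0.0439 = 3.8937 W/m².

ΔF = 3.89 W/m²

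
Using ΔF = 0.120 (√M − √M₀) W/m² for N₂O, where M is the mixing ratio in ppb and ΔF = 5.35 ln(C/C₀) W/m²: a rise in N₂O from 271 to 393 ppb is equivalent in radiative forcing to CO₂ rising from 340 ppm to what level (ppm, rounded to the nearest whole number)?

N₂O forcing: 0.120 × (√393 − √271) = 0.120 × (19.8242 − 16.4621) = 0.120 × 3.3621 = 0.40345 W/m².
Set 5.35 ln(C/340) = 0.40345: ln(C/340) = 0.40345/5.35 = 0.07541, so C = 340 × e^0.07541 = 340 × 1.07833 = 366.63 ppm.

C ≈ 367 ppm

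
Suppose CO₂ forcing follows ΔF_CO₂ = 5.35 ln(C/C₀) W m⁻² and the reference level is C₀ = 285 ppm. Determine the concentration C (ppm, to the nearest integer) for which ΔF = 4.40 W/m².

Set 5.35 ln(C/285) = 4.40, so ln(C/285) = 4.40/5.35 = 0.82243.
Then C/285 = e^0.82243 = 2.27602, giving C = 285 × 2.27602 = 648.67 ppm.

C ≈ 649 ppm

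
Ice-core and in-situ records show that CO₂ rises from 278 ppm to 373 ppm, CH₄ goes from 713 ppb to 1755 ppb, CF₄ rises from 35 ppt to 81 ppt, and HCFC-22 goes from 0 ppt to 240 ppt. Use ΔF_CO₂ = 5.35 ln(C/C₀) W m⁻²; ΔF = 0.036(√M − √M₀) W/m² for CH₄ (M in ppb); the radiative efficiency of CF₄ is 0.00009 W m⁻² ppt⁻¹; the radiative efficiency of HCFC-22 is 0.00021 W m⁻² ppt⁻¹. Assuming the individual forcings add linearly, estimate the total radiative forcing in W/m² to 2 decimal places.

CO₂: 5.35 × ln(373/278) = 5.35 × ln(1.34173) = 5.35 × 0.29396 = 1.5727 W/m².
CH₄: 0.036 × (√1755 − √713) = 0.036 × (41.8927 − 26.7021) = 0.036 × 15.1906 = 0.5469 W/m².
CF₄: ΔF = 0.00009 × (81 − 35) = 0.00009 × 46 = 0.0041 W/m².
HCFC-22: ΔF = 0.00021 × (240 − 0) = 0.00021 × 240 = 0.0504 W/m².
Total ΔF = 1.5727 + 0.5469 + 0.0041 + 0.0504 = 2.1741 W/m².

ΔF = 2.17 W/m²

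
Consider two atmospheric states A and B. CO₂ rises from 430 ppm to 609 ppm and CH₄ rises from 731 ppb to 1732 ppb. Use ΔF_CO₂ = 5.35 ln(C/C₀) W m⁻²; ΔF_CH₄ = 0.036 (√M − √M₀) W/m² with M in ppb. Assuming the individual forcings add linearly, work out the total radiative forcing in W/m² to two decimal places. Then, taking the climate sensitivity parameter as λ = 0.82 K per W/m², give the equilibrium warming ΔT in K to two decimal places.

CO₂: 5.35 × ln(609/430) = 5.35 × ln(1.41628) = 5.35 × 0.34803 = 1.8620 W/m².
CH₄: 0.036 × (√1732 − √731) = 0.036 × (41.6173 − 27.0370) = 0.036 × 14.5803 = 0.5249 W/m².
Total ΔF = 1.8620 + 0.5249 = 2.3869 W/m².
ΔT = λ ΔF = 0.82 × 2.39 = 1.9598 K.

ΔF = 2.39 W/m²; ΔT = 1.96 K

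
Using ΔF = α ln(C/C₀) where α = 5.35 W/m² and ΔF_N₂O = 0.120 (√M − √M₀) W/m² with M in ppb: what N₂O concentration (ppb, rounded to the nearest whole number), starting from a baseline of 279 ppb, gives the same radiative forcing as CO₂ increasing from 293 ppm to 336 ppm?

M ≈ 520 ppb

CO₂ forcing: 5.35 × ln(336/293) = 5.35 × 0.136939 = 0.73262 W/m².
Set 0.120(√M − √279) = 0.73262: √M = 0.73262/0.120 + √279 = 6.1052 + 16.7033 = 22.8085.
M = (22.8085)² = 520.23 ppb.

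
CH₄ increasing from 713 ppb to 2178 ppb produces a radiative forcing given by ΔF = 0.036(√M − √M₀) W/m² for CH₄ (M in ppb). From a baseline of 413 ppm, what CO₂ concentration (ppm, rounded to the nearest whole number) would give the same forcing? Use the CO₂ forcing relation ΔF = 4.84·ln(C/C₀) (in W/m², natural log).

CH₄ forcing: 0.036 × (√2178 − √713) = 0.036 × (46.6690 − 26.7021) = 0.036 × 19.9669 = 0.71881 W/m².
Set 4.84 ln(C/413) = 0.71881: ln(C/413) = 0.71881/4.84 = 0.14851, so C = 413 × e^0.14851 = 413 × 1.16010 = 479.12 ppm.

C ≈ 479 ppm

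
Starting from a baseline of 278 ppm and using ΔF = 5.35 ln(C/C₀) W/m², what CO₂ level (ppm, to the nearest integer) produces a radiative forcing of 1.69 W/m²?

C ≈ 381 ppm

Set 5.35 ln(C/278) = 1.69, so ln(C/278) = 1.69/5.35 = 0.31589.
Then C/278 = e^0.31589 = 1.37148, giving C = 278 × 1.37148 = 381.27 ppm.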